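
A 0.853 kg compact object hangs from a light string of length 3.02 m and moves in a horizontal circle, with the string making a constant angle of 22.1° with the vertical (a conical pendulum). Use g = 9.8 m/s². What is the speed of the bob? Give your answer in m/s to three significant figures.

2.13 m/s

The radius of the circle is r = L sinθ = 3.02 × sin 22.1° = 1.136 m.
Horizontally T sinθ = mv²/r and vertically T cosθ = mg, so tanθ = v²/(rg).
v = √(r g tanθ) = √(1.136 × 9.8 × 0.4061) = √4.521 = 2.126 m/s.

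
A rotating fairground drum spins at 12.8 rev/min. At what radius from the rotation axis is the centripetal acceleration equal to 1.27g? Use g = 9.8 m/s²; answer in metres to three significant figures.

6.93 m

ω = 12.8 rev/min × 2π/60 = 1.340 rad/s.
a_c = ω²r = 1.27g ⇒ r = 1.27 × 9.8 / (1.340)² = 12.45/1.797 = 6.927 m.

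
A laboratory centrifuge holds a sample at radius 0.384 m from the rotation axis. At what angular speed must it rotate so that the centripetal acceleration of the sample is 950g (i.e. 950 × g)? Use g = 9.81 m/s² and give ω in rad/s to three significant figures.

Centripetal acceleration a_c = ω²r. Setting ω²r = 950g:
ω = √(950g / r) = √(950 × 9.81 / 0.384) = √24270 = 155.8 rad/s.

156 rad/s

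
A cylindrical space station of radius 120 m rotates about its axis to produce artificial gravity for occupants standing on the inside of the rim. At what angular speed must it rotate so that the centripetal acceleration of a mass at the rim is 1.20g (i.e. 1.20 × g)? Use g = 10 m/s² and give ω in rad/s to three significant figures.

0.316 rad/s

Centripetal acceleration a_c = ω²r. Setting ω²r = 1.20g:
ω = √(1.20g / r) = √(1.20 × 10.0 / 120) = √0.1000 = 0.3162 rad/s.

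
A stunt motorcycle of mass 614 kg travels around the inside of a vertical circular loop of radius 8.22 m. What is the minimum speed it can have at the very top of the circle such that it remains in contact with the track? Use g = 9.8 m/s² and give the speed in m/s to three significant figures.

8.98 m/s

At the highest point the centre is directly below, so both the weight and N act inward: N + mg = mv²/r.
At minimum speed N → 0, so mg = mv_min²/r ⇒ v_min = √(g r) = √(9.8 × 8.22) = 8.975 m/s.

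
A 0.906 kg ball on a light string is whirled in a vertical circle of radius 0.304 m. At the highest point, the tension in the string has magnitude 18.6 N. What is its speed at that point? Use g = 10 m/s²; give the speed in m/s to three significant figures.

3.05 m/s

At the top, T + mg = mv²/r, so v = √(r(T/m + g)) = √(0.304 × (18.6/0.906 + 10.0)) = √(0.304 × 30.53) = √9.281 = 3.046 m/s.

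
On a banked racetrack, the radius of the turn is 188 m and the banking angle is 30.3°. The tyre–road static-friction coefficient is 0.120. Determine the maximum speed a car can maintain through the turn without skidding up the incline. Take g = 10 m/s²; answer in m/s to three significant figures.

37.7 m/s

At the maximum speed, friction acts down the slope at its limiting value f = μN. Radially (horizontal, toward centre): N sinθ + μN cosθ = mv²/r. Vertically: N cosθ − μN sinθ = mg.
Dividing: v² = r g (sinθ + μcosθ)/(cosθ − μsinθ).
sinθ + μcosθ = 0.5045 + 0.120×0.8634 = 0.6081; cosθ − μsinθ = 0.8634 − 0.120×0.5045 = 0.8029.
v² = 188 × 10.0 × 0.6081/0.8029 = 1424 m²/s², so v = 37.74 m/s.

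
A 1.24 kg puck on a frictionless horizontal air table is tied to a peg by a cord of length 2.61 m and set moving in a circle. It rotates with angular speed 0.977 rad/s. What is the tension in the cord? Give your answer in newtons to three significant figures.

3.09 N

v = ωr = 0.977 × 2.61 = 2.550 m/s.
The tension is the only horizontal force, so it supplies the full centripetal force: T = m v²/r = 1.24 × (2.550)²/2.61 = 1.24 × 6.502/2.61 = 3.089 N.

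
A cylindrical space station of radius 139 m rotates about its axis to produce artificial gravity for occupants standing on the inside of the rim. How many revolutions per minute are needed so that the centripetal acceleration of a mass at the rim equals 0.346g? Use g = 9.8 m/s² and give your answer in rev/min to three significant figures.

Require ω²r = 0.346g, so ω = √(0.346 × 9.8/139) = 0.1562 rad/s.
In rev/min: ω × 60/(2π) = 0.1562 × 60/(2π) = 1.491 rev/min.

1.49 rev/min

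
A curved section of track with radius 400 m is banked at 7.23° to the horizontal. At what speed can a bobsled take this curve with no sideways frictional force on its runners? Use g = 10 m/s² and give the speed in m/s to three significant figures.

22.5 m/s

On a frictionless banked curve, N sinθ = mv²/r and N cosθ = mg, so tanθ = v²/(rg).
v = √(r g tanθ) = √(400 × 10.0 × tan 7.23°) = √(400 × 10.0 × 0.1269) = √507.4 = 22.53 m/s.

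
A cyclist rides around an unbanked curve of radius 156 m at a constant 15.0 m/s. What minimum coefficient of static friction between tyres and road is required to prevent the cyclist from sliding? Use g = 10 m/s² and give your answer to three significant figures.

Friction provides the centripetal force: μ_s m g = m v²/r, so μ_s = v²/(g r) = (15.00)²/(10.0 × 156) = 225.0/1560 = 0.1442.

0.144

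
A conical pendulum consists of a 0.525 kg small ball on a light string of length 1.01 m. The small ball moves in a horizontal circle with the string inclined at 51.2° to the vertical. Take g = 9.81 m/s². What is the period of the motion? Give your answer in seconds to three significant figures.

r = L sinθ = 0.7871 m. From T sinθ = mω²r and T cosθ = mg: tanθ = ω²r/g, so ω² = g tanθ / r = g/(L cosθ).
ω = √(g/(L cosθ)) = √(9.81/(1.01 × 0.6266)) = √15.50 = 3.937 rad/s.
Period = 2π/ω = 1.596 s.

1.60 s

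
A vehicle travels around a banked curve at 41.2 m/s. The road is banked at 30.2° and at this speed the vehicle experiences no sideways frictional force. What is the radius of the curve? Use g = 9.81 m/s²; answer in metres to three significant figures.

Frictionless banking: tanθ = v²/(rg), so r = v²/(g tanθ).
r = (41.2)²/(9.81 × tan 30.2°) = 1697/(9.81 × 0.5820) = 1697/5.710 = 297.3 m.

297 m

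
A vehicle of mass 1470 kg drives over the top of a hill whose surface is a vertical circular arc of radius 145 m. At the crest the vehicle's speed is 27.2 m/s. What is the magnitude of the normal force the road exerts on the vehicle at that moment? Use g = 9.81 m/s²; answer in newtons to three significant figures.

6920 N

At the crest the centripetal acceleration points downward (toward the centre of the arc), so mg − N = mv²/r.
N = m(g − v²/r) = 1470 × (9.81 − (27.2)²/145) = 1470 × (9.81 − 5.102) = 1470 × 4.708 = 6920 N.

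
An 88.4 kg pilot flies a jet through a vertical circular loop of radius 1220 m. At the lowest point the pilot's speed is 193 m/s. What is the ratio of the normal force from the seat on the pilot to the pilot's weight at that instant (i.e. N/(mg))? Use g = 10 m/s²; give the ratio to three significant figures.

At the bottom, N − mg = mv²/r, so N = m(v²/r + g) and N/(mg) = v²/(rg) + 1 = (193)²/(1220 × 10.0) + 1 = 3.053 + 1 = 4.053.

4.05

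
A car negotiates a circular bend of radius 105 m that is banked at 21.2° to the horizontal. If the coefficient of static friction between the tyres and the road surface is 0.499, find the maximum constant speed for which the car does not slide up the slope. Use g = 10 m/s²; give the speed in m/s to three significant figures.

34.0 m/s

At the maximum speed, friction acts down the slope at its limiting value f = μN. Radially (horizontal, toward centre): N sinθ + μN cosθ = mv²/r. Vertically: N cosθ − μN sinθ = mg.
Dividing: v² = r g (sinθ + μcosθ)/(cosθ − μsinθ).
sinθ + μcosθ = 0.3616 + 0.499×0.9323 = 0.8269; cosθ − μsinθ = 0.9323 − 0.499×0.3616 = 0.7519.
v² = 105 × 10.0 × 0.8269/0.7519 = 1155 m²/s², so v = 33.98 m/s.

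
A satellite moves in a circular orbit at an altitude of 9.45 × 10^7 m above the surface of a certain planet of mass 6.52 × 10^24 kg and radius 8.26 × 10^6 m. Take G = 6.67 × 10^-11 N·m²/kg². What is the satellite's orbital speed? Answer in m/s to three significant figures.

2060 m/s

Orbital radius r = R + h = 8.26 × 10^6 + 9.45 × 10^7 = 1.028 × 10^8 m.
Gravity supplies the centripetal force: G M m / r² = m v² / r, so v = √(GM/r).
v = √(6.67 × 10^-11 × 6.52 × 10^24 / 1.028 × 10^8) = √(4.232 × 10^6) = 2057 m/s.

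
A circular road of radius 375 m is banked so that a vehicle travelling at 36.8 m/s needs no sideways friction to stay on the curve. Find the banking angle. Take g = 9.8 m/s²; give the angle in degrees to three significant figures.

With no friction, the horizontal component of the normal force provides the centripetal force: N sinθ = mv²/r, while N cosθ = mg vertically.
Dividing: tanθ = v²/(r g) = (36.8)²/(375 × 9.8) = 1354/3675 = 0.3685.
θ = arctan(0.3685) = 20.23°.

20.2°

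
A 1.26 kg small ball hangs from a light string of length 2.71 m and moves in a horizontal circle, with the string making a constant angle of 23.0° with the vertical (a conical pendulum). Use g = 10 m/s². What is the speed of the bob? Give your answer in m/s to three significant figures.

2.12 m/s

The radius of the circle is r = L sinθ = 2.71 × sin 23.0° = 1.059 m.
Horizontally T sinθ = mv²/r and vertically T cosθ = mg, so tanθ = v²/(rg).
v = √(r g tanθ) = √(1.059 × 10.0 × 0.4245) = √4.495 = 2.120 m/s.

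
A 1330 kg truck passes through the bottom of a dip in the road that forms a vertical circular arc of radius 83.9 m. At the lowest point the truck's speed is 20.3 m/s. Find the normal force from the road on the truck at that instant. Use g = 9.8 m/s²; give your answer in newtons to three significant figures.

19600 N

At the lowest point, N points up (toward the centre) and the weight mg points down (away from the centre), so the net inward force is N − mg = mv²/r.
N = m(v²/r + g) = 1330 × ((20.3)²/83.9 + 9.8) = 1330 × (4.912 + 9.8) = 1330 × 14.71 = 19570 N.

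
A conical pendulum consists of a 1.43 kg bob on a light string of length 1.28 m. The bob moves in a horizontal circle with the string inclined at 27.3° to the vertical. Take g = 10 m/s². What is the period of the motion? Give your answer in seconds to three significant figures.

r = L sinθ = 0.5871 m. From T sinθ = mω²r and T cosθ = mg: tanθ = ω²r/g, so ω² = g tanθ / r = g/(L cosθ).
ω = √(g/(L cosθ)) = √(10.0/(1.28 × 0.8886)) = √8.792 = 2.965 rad/s.
Period = 2π/ω = 2.119 s.

2.12 s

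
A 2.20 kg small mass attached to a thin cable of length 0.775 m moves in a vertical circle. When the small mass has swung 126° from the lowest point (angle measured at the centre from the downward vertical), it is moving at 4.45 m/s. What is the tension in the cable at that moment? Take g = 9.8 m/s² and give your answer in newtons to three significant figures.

43.5 N

Take the radial direction toward the centre of the circle as positive. The component of the weight along the string toward the centre is −mg cos φ (φ measured from the bottom), so Newton's second law along the string gives T − mg cos φ = m v²/r.
cos 126° = -0.5878, so T = m(v²/r + g cos φ) = 2.20 × ((4.45)²/0.775 + 9.8 × -0.5878) = 2.20 × (25.55 + (-5.760)) = 2.20 × 19.79 = 43.54 N.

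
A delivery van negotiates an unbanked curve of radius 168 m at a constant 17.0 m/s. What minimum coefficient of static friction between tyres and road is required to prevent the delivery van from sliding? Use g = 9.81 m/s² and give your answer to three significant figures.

0.175

Friction provides the centripetal force: μ_s m g = m v²/r, so μ_s = v²/(g r) = (17.00)²/(9.81 × 168) = 289.0/1648 = 0.1754.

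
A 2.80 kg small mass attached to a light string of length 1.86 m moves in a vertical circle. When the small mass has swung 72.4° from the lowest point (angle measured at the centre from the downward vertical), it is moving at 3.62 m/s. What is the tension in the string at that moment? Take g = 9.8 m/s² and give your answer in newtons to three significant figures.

28.0 N

Take the radial direction toward the centre of the circle as positive. The component of the weight along the string toward the centre is −mg cos φ (φ measured from the bottom), so Newton's second law along the string gives T − mg cos φ = m v²/r.
cos 72.4° = 0.3024, so T = m(v²/r + g cos φ) = 2.80 × ((3.62)²/1.86 + 9.8 × 0.3024) = 2.80 × (7.045 + (2.963)) = 2.80 × 10.01 = 28.02 N.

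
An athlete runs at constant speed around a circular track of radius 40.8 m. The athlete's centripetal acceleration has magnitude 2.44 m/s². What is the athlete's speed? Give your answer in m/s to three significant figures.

a_c = v²/r ⇒ v = √(a_c · r) = √(2.44 × 40.8) = √99.55 = 9.978 m/s.

9.98 m/s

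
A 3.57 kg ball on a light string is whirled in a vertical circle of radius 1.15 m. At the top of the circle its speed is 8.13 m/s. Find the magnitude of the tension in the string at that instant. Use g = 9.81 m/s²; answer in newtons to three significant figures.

At the top, both T and the weight mg point inward (toward the centre), so T + mg = mv²/r.
T = m(v²/r − g) = 3.57 × ((8.13)²/1.15 − 9.81) = 3.57 × (57.48 − 9.81) = 3.57 × 47.67 = 170.2 N.

170 N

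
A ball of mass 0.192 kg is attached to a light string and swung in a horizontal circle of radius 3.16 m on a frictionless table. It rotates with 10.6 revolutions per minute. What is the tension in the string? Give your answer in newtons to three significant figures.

ω = 10.6 rev/min × 2π/60 = 1.110 rad/s, so v = ωr = 1.110 × 3.16 = 3.508 m/s.
The tension is the only horizontal force, so it supplies the full centripetal force: T = m v²/r = 0.192 × (3.508)²/3.16 = 0.192 × 12.30/3.16 = 0.7476 N.

0.748 N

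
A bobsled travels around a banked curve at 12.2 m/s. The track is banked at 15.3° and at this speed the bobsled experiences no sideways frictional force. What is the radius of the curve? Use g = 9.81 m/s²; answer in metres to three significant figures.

55.5 m

Frictionless banking: tanθ = v²/(rg), so r = v²/(g tanθ).
r = (12.2)²/(9.81 × tan 15.3°) = 148.8/(9.81 × 0.2736) = 148.8/2.684 = 55.46 m.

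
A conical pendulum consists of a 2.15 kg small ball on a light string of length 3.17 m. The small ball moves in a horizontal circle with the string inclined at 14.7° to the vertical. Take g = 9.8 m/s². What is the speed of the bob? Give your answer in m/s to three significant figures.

The radius of the circle is r = L sinθ = 3.17 × sin 14.7° = 0.8044 m.
Horizontally T sinθ = mv²/r and vertically T cosθ = mg, so tanθ = v²/(rg).
v = √(r g tanθ) = √(0.8044 × 9.8 × 0.2623) = √2.068 = 1.438 m/s.

1.44 m/s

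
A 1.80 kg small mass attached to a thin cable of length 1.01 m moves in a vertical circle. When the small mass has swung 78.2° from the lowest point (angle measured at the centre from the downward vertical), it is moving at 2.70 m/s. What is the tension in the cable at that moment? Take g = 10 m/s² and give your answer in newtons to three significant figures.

Take the radial direction toward the centre of the circle as positive. The component of the weight along the string toward the centre is −mg cos φ (φ measured from the bottom), so Newton's second law along the string gives T − mg cos φ = m v²/r.
cos 78.2° = 0.2045, so T = m(v²/r + g cos φ) = 1.80 × ((2.70)²/1.01 + 10.0 × 0.2045) = 1.80 × (7.218 + (2.045)) = 1.80 × 9.263 = 16.67 N.

16.7 N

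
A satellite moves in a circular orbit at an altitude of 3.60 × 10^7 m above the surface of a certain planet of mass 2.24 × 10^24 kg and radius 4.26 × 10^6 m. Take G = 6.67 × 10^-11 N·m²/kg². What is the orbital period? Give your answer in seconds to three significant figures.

r = R + h = 4.26 × 10^6 + 3.60 × 10^7 = 4.026 × 10^7 m. Gravity provides the centripetal force: G M m / r² = m v² / r ⇒ v = √(GM/r) = 1926 m/s.
T = 2πr/v = 2π × 4.026 × 10^7 / 1926 = 131300 s.

131000 s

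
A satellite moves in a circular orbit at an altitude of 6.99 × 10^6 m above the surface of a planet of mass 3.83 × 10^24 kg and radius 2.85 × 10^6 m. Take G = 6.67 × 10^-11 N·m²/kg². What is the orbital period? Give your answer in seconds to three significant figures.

12100 s

r = R + h = 2.85 × 10^6 + 6.99 × 10^6 = 9.840 × 10^6 m. Gravity provides the centripetal force: G M m / r² = m v² / r ⇒ v = √(GM/r) = 5095 m/s.
T = 2πr/v = 2π × 9.840 × 10^6 / 5095 = 12130 s.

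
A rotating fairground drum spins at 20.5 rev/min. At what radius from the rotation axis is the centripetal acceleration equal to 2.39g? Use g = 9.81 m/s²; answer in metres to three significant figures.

ω = 20.5 rev/min × 2π/60 = 2.147 rad/s.
a_c = ω²r = 2.39g ⇒ r = 2.39 × 9.81 / (2.147)² = 23.45/4.609 = 5.087 m.

5.09 m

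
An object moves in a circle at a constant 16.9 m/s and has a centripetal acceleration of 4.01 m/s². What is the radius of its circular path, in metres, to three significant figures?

71.2 m

a_c = v²/r ⇒ r = v²/a_c = (16.9)²/4.01 = 285.6/4.01 = 71.22 m.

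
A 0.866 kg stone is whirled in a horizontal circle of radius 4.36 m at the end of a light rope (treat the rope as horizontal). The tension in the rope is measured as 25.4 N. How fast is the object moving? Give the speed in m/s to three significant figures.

11.3 m/s

T = m v²/r ⇒ v = √(T r / m) = √(25.4 × 4.36 / 0.866) = √127.9 = 11.31 m/s.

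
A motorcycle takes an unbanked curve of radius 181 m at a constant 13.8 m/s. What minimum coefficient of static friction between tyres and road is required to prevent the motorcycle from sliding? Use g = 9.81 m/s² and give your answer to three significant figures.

Friction provides the centripetal force: μ_s m g = m v²/r, so μ_s = v²/(g r) = (13.80)²/(9.81 × 181) = 190.4/1776 = 0.1073.

0.107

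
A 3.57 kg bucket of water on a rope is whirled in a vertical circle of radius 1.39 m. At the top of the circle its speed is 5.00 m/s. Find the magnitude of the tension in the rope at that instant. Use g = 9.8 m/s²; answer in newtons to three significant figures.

29.2 N

At the top, both T and the weight mg point inward (toward the centre), so T + mg = mv²/r.
T = m(v²/r − g) = 3.57 × ((5.00)²/1.39 − 9.8) = 3.57 × (17.99 − 9.8) = 3.57 × 8.186 = 29.22 N.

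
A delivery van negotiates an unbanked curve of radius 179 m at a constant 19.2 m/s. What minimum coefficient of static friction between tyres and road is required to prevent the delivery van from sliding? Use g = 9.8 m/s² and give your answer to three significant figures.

0.210

Friction provides the centripetal force: μ_s m g = m v²/r, so μ_s = v²/(g r) = (19.20)²/(9.8 × 179) = 368.6/1754 = 0.2101.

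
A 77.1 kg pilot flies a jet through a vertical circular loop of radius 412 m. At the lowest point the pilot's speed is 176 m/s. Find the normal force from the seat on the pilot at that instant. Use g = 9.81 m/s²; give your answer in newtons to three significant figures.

6550 N

At the lowest point, N points up (toward the centre) and the weight mg points down (away from the centre), so the net inward force is N − mg = mv²/r.
N = m(v²/r + g) = 77.1 × ((176)²/412 + 9.81) = 77.1 × (75.18 + 9.81) = 77.1 × 84.99 = 6553 N.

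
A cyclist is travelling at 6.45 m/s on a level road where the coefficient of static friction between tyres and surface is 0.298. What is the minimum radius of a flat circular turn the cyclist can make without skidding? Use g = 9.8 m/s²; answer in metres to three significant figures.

At the limit, μ_s m g = m v²/r, so r_min = v²/(μ_s g) = (6.45)²/(0.298 × 9.8) = 41.60/2.920 = 14.25 m.

14.2 m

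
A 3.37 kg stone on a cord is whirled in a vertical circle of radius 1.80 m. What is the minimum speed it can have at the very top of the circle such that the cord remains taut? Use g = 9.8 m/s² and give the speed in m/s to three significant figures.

4.20 m/s

At the highest point the centre is directly below, so both the weight and T act inward: T + mg = mv²/r.
At minimum speed T → 0, so mg = mv_min²/r ⇒ v_min = √(g r) = √(9.8 × 1.80) = 4.200 m/s.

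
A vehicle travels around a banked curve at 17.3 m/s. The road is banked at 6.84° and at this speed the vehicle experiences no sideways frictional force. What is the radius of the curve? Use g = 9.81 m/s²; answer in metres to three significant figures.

Frictionless banking: tanθ = v²/(rg), so r = v²/(g tanθ).
r = (17.3)²/(9.81 × tan 6.84°) = 299.3/(9.81 × 0.1200) = 299.3/1.177 = 254.3 m.

254 m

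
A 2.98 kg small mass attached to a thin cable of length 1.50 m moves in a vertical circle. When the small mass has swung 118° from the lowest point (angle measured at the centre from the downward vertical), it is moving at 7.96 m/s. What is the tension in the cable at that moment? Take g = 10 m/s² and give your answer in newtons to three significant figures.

Take the radial direction toward the centre of the circle as positive. The component of the weight along the string toward the centre is −mg cos φ (φ measured from the bottom), so Newton's second law along the string gives T − mg cos φ = m v²/r.
cos 118° = -0.4695, so T = m(v²/r + g cos φ) = 2.98 × ((7.96)²/1.50 + 10.0 × -0.4695) = 2.98 × (42.24 + (-4.695)) = 2.98 × 37.55 = 111.9 N.

112 N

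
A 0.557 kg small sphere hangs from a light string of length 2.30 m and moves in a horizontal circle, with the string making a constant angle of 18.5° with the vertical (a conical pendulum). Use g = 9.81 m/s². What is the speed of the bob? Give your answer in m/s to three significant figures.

The radius of the circle is r = L sinθ = 2.30 × sin 18.5° = 0.7298 m.
Horizontally T sinθ = mv²/r and vertically T cosθ = mg, so tanθ = v²/(rg).
v = √(r g tanθ) = √(0.7298 × 9.81 × 0.3346) = √2.395 = 1.548 m/s.

1.55 m/s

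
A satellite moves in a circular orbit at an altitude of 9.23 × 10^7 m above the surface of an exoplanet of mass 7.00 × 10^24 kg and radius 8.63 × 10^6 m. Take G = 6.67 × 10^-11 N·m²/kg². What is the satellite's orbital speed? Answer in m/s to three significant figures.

Orbital radius r = R + h = 8.63 × 10^6 + 9.23 × 10^7 = 1.009 × 10^8 m.
Gravity supplies the centripetal force: G M m / r² = m v² / r, so v = √(GM/r).
v = √(6.67 × 10^-11 × 7.00 × 10^24 / 1.009 × 10^8) = √(4.626 × 10^6) = 2151 m/s.

2150 m/s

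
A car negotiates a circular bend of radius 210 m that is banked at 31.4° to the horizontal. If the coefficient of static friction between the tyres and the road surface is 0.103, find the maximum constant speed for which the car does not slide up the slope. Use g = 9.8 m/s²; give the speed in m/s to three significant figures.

At the maximum speed, friction acts down the slope at its limiting value f = μN. Radially (horizontal, toward centre): N sinθ + μN cosθ = mv²/r. Vertically: N cosθ − μN sinθ = mg.
Dividing: v² = r g (sinθ + μcosθ)/(cosθ − μsinθ).
sinθ + μcosθ = 0.5210 + 0.103×0.8536 = 0.6089; cosθ − μsinθ = 0.8536 − 0.103×0.5210 = 0.7999.
v² = 210 × 9.8 × 0.6089/0.7999 = 1567 m²/s², so v = 39.58 m/s.

39.6 m/s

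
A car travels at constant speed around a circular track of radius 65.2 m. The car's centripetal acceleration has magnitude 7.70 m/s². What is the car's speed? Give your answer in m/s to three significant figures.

22.4 m/s

a_c = v²/r ⇒ v = √(a_c · r) = √(7.70 × 65.2) = √502.0 = 22.41 m/s.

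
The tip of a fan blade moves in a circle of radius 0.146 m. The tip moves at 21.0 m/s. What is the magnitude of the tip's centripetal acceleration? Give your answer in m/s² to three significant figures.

3020 m/s²

a_c = v²/r = (21.00)²/0.146 = 441.0/0.146 = 3021 m/s².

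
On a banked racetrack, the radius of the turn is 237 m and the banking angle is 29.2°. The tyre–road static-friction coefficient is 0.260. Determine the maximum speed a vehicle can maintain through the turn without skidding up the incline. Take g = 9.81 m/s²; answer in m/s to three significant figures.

47.2 m/s

At the maximum speed, friction acts down the slope at its limiting value f = μN. Radially (horizontal, toward centre): N sinθ + μN cosθ = mv²/r. Vertically: N cosθ − μN sinθ = mg.
Dividing: v² = r g (sinθ + μcosθ)/(cosθ − μsinθ).
sinθ + μcosθ = 0.4879 + 0.260×0.8729 = 0.7148; cosθ − μsinθ = 0.8729 − 0.260×0.4879 = 0.7461.
v² = 237 × 9.81 × 0.7148/0.7461 = 2228 m²/s², so v = 47.20 m/s.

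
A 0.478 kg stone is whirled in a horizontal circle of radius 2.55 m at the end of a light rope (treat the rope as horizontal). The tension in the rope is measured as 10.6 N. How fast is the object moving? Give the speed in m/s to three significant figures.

T = m v²/r ⇒ v = √(T r / m) = √(10.6 × 2.55 / 0.478) = √56.55 = 7.520 m/s.

7.52 m/s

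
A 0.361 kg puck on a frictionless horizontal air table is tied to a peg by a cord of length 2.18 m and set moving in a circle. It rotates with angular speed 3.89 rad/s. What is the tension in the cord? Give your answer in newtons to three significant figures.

11.9 N

v = ωr = 3.89 × 2.18 = 8.480 m/s.
The tension is the only horizontal force, so it supplies the full centripetal force: T = m v²/r = 0.361 × (8.480)²/2.18 = 0.361 × 71.91/2.18 = 11.91 N.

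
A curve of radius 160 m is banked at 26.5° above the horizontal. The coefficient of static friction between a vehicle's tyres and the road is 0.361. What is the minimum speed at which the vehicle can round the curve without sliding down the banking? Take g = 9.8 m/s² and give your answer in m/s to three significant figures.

13.5 m/s

At the minimum speed, friction acts up the slope at its limiting value f = μN. Radially (horizontal, toward centre): N sinθ − μN cosθ = mv²/r. Vertically: N cosθ + μN sinθ = mg.
Dividing: v² = r g (sinθ − μcosθ)/(cosθ + μsinθ).
sinθ − μcosθ = 0.4462 − 0.361×0.8949 = 0.1231; cosθ + μsinθ = 0.8949 + 0.361×0.4462 = 1.056.
v² = 160 × 9.8 × 0.1231/1.056 = 182.8 m²/s², so v = 13.52 m/s.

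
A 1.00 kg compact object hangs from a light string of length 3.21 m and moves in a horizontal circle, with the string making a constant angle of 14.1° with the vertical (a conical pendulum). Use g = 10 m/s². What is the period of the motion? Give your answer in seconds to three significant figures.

r = L sinθ = 0.7820 m. From T sinθ = mω²r and T cosθ = mg: tanθ = ω²r/g, so ω² = g tanθ / r = g/(L cosθ).
ω = √(g/(L cosθ)) = √(10.0/(3.21 × 0.9699)) = √3.212 = 1.792 rad/s.
Period = 2π/ω = 3.506 s.

3.51 s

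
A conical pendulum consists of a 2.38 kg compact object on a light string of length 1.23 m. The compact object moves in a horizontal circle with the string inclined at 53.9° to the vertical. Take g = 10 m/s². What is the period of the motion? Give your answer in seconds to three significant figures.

1.69 s

r = L sinθ = 0.9938 m. From T sinθ = mω²r and T cosθ = mg: tanθ = ω²r/g, so ω² = g tanθ / r = g/(L cosθ).
ω = √(g/(L cosθ)) = √(10.0/(1.23 × 0.5892)) = √13.80 = 3.715 rad/s.
Period = 2π/ω = 1.691 s.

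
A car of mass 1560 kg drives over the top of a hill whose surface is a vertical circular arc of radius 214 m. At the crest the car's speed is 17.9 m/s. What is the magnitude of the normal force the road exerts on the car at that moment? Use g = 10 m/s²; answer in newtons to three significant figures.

At the crest the centripetal acceleration points downward (toward the centre of the arc), so mg − N = mv²/r.
N = m(g − v²/r) = 1560 × (10.0 − (17.9)²/214) = 1560 × (10.0 − 1.497) = 1560 × 8.503 = 13260 N.

13300 N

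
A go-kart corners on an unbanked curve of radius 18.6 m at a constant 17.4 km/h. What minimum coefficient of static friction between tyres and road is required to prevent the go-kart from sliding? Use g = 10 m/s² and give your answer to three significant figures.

v = 17.4/3.6 = 4.833 m/s.
Friction provides the centripetal force: μ_s m g = m v²/r, so μ_s = v²/(g r) = (4.833)²/(10.0 × 18.6) = 23.36/186.0 = 0.1256.

0.126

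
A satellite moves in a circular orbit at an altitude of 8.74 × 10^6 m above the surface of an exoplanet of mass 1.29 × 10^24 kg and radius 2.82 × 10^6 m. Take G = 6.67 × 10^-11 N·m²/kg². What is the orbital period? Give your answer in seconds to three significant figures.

26600 s

r = R + h = 2.82 × 10^6 + 8.74 × 10^6 = 1.156 × 10^7 m. Gravity provides the centripetal force: G M m / r² = m v² / r ⇒ v = √(GM/r) = 2728 m/s.
T = 2πr/v = 2π × 1.156 × 10^7 / 2728 = 26620 s.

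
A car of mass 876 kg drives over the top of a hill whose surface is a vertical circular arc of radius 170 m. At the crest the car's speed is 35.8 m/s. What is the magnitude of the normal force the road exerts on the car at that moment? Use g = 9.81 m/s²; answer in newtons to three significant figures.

At the crest the centripetal acceleration points downward (toward the centre of the arc), so mg − N = mv²/r.
N = m(g − v²/r) = 876 × (9.81 − (35.8)²/170) = 876 × (9.81 − 7.539) = 876 × 2.271 = 1989 N.

1990 N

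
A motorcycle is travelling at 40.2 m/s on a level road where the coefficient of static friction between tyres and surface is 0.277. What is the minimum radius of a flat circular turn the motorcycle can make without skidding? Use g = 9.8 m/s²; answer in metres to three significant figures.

At the limit, μ_s m g = m v²/r, so r_min = v²/(μ_s g) = (40.2)²/(0.277 × 9.8) = 1616/2.715 = 595.3 m.

595 m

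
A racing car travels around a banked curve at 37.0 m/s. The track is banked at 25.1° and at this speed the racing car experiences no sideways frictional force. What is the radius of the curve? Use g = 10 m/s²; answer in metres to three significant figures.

292 m

Frictionless banking: tanθ = v²/(rg), so r = v²/(g tanθ).
r = (37.0)²/(10.0 × tan 25.1°) = 1369/(10.0 × 0.4684) = 1369/4.684 = 292.3 m.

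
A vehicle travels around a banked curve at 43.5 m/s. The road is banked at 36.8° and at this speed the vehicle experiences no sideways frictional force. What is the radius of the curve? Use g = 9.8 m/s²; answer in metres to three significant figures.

258 m

Frictionless banking: tanθ = v²/(rg), so r = v²/(g tanθ).
r = (43.5)²/(9.8 × tan 36.8°) = 1892/(9.8 × 0.7481) = 1892/7.331 = 258.1 m.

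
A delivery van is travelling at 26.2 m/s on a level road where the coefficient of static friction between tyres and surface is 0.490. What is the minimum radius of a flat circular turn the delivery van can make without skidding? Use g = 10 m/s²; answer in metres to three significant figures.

140 m

At the limit, μ_s m g = m v²/r, so r_min = v²/(μ_s g) = (26.2)²/(0.490 × 10.0) = 686.4/4.900 = 140.1 m.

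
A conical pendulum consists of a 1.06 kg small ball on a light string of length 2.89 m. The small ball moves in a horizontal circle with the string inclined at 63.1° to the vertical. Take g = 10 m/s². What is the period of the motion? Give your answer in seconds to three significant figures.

2.27 s

r = L sinθ = 2.577 m. From T sinθ = mω²r and T cosθ = mg: tanθ = ω²r/g, so ω² = g tanθ / r = g/(L cosθ).
ω = √(g/(L cosθ)) = √(10.0/(2.89 × 0.4524)) = √7.648 = 2.765 rad/s.
Period = 2π/ω = 2.272 s.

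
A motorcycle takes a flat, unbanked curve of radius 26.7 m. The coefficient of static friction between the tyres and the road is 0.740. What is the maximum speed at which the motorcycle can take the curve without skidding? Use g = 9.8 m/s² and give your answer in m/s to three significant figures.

Friction provides the centripetal force on a flat curve. At maximum speed it is at its limiting value: μ_s m g = m v²/r.
Mass cancels: v_max = √(μ_s g r) = √(0.740 × 9.8 × 26.7) = √193.6 = 13.92 m/s.

13.9 m/s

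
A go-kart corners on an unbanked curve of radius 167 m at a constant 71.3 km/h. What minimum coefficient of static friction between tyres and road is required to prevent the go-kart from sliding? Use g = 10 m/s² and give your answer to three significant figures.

0.235

v = 71.3/3.6 = 19.81 m/s.
Friction provides the centripetal force: μ_s m g = m v²/r, so μ_s = v²/(g r) = (19.81)²/(10.0 × 167) = 392.3/1670 = 0.2349.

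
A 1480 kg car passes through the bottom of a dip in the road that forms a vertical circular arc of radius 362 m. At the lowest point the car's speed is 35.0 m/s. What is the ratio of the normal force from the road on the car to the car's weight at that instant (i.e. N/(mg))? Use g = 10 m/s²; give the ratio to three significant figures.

1.34

At the bottom, N − mg = mv²/r, so N = m(v²/r + g) and N/(mg) = v²/(rg) + 1 = (35.0)²/(362 × 10.0) + 1 = 0.3384 + 1 = 1.338.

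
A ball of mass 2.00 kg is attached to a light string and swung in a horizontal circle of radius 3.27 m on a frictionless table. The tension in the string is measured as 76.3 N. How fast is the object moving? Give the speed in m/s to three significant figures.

T = m v²/r ⇒ v = √(T r / m) = √(76.3 × 3.27 / 2.00) = √124.8 = 11.17 m/s.

11.2 m/s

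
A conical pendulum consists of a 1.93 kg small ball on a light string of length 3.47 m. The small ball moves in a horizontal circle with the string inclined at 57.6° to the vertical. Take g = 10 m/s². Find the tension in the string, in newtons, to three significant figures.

36.0 N

Vertically the bob has no acceleration, so T cosθ = mg.
T = mg/cosθ = 1.93 × 10.0 / cos 57.6° = 19.30/0.5358 = 36.02 N.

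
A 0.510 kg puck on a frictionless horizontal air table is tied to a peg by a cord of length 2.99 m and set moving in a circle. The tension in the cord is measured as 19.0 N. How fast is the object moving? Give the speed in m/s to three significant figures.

T = m v²/r ⇒ v = √(T r / m) = √(19.0 × 2.99 / 0.510) = √111.4 = 10.55 m/s.

10.6 m/s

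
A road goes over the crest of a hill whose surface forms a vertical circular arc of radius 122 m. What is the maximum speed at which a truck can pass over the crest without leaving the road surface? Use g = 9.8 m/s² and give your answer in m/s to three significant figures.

34.6 m/s

At the crest the centre of the circle is below the truck, so the net downward (centripetal) force is mg − N = mv²/r.
The truck leaves the road when N → 0, giving v_max = √(g r) = √(9.8 × 122) = 34.58 m/s.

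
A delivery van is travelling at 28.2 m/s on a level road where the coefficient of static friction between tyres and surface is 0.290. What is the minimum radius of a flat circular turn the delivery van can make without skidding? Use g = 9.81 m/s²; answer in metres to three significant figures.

At the limit, μ_s m g = m v²/r, so r_min = v²/(μ_s g) = (28.2)²/(0.290 × 9.81) = 795.2/2.845 = 279.5 m.

280 m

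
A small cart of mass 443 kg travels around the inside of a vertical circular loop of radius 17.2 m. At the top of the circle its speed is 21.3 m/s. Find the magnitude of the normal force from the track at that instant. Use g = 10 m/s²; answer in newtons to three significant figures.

7260 N

At the top, both N and the weight mg point inward (toward the centre), so N + mg = mv²/r.
N = m(v²/r − g) = 443 × ((21.3)²/17.2 − 10.0) = 443 × (26.38 − 10.0) = 443 × 16.38 = 7255 N.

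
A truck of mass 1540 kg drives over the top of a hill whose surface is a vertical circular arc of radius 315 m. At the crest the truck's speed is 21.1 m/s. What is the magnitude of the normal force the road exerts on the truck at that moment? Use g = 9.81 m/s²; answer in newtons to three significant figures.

At the crest the centripetal acceleration points downward (toward the centre of the arc), so mg − N = mv²/r.
N = m(g − v²/r) = 1540 × (9.81 − (21.1)²/315) = 1540 × (9.81 − 1.413) = 1540 × 8.397 = 12930 N.

12900 N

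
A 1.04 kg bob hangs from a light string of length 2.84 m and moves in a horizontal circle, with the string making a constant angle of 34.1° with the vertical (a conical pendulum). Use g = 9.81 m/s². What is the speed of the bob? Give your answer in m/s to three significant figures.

3.25 m/s

The radius of the circle is r = L sinθ = 2.84 × sin 34.1° = 1.592 m.
Horizontally T sinθ = mv²/r and vertically T cosθ = mg, so tanθ = v²/(rg).
v = √(r g tanθ) = √(1.592 × 9.81 × 0.6771) = √10.58 = 3.252 m/s.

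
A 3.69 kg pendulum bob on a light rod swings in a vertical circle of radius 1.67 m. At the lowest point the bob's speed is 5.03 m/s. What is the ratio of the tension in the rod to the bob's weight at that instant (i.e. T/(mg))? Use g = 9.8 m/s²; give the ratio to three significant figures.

At the bottom, T − mg = mv²/r, so T = m(v²/r + g) and T/(mg) = v²/(rg) + 1 = (5.03)²/(1.67 × 9.8) + 1 = 1.546 + 1 = 2.546.

2.55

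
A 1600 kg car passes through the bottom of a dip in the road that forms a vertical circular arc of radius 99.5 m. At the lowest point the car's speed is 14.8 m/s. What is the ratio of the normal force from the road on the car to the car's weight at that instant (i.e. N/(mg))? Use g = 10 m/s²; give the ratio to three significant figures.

At the bottom, N − mg = mv²/r, so N = m(v²/r + g) and N/(mg) = v²/(rg) + 1 = (14.8)²/(99.5 × 10.0) + 1 = 0.2201 + 1 = 1.220.

1.22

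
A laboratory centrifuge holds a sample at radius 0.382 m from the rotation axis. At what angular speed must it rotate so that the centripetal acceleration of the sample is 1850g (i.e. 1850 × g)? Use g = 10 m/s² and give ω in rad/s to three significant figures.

Centripetal acceleration a_c = ω²r. Setting ω²r = 1850g:
ω = √(1850g / r) = √(1850 × 10.0 / 0.382) = √48430 = 220.1 rad/s.

220 rad/s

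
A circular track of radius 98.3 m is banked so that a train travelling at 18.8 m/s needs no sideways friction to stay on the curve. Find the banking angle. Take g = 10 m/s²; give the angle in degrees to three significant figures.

With no friction, the horizontal component of the normal force provides the centripetal force: N sinθ = mv²/r, while N cosθ = mg vertically.
Dividing: tanθ = v²/(r g) = (18.8)²/(98.3 × 10.0) = 353.4/983.0 = 0.3596.
θ = arctan(0.3596) = 19.78°.

19.8°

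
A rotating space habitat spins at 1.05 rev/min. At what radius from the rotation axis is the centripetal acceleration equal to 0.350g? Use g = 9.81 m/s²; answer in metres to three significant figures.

284 m

ω = 1.05 rev/min × 2π/60 = 0.1100 rad/s.
a_c = ω²r = 0.350g ⇒ r = 0.350 × 9.81 / (0.1100)² = 3.434/0.01209 = 284.0 m.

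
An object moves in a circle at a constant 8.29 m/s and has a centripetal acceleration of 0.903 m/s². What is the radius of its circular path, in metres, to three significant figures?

76.1 m

a_c = v²/r ⇒ r = v²/a_c = (8.29)²/0.903 = 68.72/0.903 = 76.11 m.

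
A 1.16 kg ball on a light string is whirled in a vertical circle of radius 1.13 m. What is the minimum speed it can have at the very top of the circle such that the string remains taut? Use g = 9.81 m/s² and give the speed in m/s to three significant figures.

3.33 m/s

At the top, both weight mg and T point toward the centre: T + mg = mv²/r.
At minimum speed T → 0, so mg = mv_min²/r ⇒ v_min = √(g r) = √(9.81 × 1.13) = 3.329 m/s.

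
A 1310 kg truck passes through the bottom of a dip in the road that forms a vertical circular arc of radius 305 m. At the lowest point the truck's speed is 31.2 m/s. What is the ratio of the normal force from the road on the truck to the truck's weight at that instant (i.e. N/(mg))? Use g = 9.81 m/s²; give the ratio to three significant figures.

1.33

At the bottom, N − mg = mv²/r, so N = m(v²/r + g) and N/(mg) = v²/(rg) + 1 = (31.2)²/(305 × 9.81) + 1 = 0.3253 + 1 = 1.325.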